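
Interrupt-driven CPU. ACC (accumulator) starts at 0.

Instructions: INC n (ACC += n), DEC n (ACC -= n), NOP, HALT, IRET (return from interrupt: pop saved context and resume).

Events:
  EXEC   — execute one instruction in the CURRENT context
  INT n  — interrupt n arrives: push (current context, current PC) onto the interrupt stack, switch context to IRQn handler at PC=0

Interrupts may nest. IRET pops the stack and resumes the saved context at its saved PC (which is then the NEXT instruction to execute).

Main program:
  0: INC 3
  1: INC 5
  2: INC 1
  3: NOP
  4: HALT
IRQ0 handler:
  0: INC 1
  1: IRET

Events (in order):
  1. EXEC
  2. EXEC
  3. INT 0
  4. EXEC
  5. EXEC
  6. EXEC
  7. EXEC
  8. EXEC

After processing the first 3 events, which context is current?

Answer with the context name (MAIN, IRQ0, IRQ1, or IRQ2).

Event 1 (EXEC): [MAIN] PC=0: INC 3 -> ACC=3
Event 2 (EXEC): [MAIN] PC=1: INC 5 -> ACC=8
Event 3 (INT 0): INT 0 arrives: push (MAIN, PC=2), enter IRQ0 at PC=0 (depth now 1)

Answer: IRQ0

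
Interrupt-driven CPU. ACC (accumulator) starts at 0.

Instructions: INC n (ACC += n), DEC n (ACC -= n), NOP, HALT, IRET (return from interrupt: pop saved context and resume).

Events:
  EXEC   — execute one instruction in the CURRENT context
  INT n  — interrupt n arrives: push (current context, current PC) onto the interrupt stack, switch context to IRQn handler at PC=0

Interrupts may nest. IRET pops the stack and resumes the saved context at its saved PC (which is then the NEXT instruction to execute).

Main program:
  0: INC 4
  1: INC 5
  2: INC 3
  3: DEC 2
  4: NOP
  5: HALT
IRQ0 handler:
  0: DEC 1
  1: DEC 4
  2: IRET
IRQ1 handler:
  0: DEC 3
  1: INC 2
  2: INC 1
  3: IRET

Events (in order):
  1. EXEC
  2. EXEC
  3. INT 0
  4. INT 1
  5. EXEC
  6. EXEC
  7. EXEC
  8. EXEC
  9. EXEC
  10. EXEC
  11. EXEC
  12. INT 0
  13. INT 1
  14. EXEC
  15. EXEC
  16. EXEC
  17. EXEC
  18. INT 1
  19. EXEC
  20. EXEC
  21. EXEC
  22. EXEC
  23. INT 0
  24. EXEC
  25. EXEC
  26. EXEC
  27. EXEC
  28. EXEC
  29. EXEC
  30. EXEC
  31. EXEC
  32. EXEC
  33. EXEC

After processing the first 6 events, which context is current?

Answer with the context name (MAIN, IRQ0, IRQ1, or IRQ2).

Event 1 (EXEC): [MAIN] PC=0: INC 4 -> ACC=4
Event 2 (EXEC): [MAIN] PC=1: INC 5 -> ACC=9
Event 3 (INT 0): INT 0 arrives: push (MAIN, PC=2), enter IRQ0 at PC=0 (depth now 1)
Event 4 (INT 1): INT 1 arrives: push (IRQ0, PC=0), enter IRQ1 at PC=0 (depth now 2)
Event 5 (EXEC): [IRQ1] PC=0: DEC 3 -> ACC=6
Event 6 (EXEC): [IRQ1] PC=1: INC 2 -> ACC=8

Answer: IRQ1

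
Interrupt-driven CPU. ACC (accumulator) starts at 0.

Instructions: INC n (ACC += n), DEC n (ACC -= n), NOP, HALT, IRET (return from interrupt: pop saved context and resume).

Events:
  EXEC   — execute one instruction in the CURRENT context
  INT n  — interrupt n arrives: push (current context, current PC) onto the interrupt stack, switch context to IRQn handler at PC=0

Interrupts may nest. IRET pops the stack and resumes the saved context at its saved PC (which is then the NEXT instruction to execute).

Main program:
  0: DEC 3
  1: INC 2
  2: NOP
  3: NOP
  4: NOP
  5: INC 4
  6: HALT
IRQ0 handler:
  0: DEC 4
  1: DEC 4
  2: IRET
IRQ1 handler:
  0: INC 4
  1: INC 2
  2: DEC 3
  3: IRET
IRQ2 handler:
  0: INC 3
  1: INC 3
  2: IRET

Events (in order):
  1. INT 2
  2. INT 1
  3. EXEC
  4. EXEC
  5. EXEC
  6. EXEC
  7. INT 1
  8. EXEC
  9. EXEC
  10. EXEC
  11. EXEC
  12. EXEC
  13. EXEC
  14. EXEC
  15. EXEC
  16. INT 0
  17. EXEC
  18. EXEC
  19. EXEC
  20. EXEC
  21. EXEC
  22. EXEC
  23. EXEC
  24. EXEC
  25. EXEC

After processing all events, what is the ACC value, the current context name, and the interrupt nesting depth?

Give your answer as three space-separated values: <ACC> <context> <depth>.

Answer: 7 MAIN 0

Derivation:
Event 1 (INT 2): INT 2 arrives: push (MAIN, PC=0), enter IRQ2 at PC=0 (depth now 1)
Event 2 (INT 1): INT 1 arrives: push (IRQ2, PC=0), enter IRQ1 at PC=0 (depth now 2)
Event 3 (EXEC): [IRQ1] PC=0: INC 4 -> ACC=4
Event 4 (EXEC): [IRQ1] PC=1: INC 2 -> ACC=6
Event 5 (EXEC): [IRQ1] PC=2: DEC 3 -> ACC=3
Event 6 (EXEC): [IRQ1] PC=3: IRET -> resume IRQ2 at PC=0 (depth now 1)
Event 7 (INT 1): INT 1 arrives: push (IRQ2, PC=0), enter IRQ1 at PC=0 (depth now 2)
Event 8 (EXEC): [IRQ1] PC=0: INC 4 -> ACC=7
Event 9 (EXEC): [IRQ1] PC=1: INC 2 -> ACC=9
Event 10 (EXEC): [IRQ1] PC=2: DEC 3 -> ACC=6
Event 11 (EXEC): [IRQ1] PC=3: IRET -> resume IRQ2 at PC=0 (depth now 1)
Event 12 (EXEC): [IRQ2] PC=0: INC 3 -> ACC=9
Event 13 (EXEC): [IRQ2] PC=1: INC 3 -> ACC=12
Event 14 (EXEC): [IRQ2] PC=2: IRET -> resume MAIN at PC=0 (depth now 0)
Event 15 (EXEC): [MAIN] PC=0: DEC 3 -> ACC=9
Event 16 (INT 0): INT 0 arrives: push (MAIN, PC=1), enter IRQ0 at PC=0 (depth now 1)
Event 17 (EXEC): [IRQ0] PC=0: DEC 4 -> ACC=5
Event 18 (EXEC): [IRQ0] PC=1: DEC 4 -> ACC=1
Event 19 (EXEC): [IRQ0] PC=2: IRET -> resume MAIN at PC=1 (depth now 0)
Event 20 (EXEC): [MAIN] PC=1: INC 2 -> ACC=3
Event 21 (EXEC): [MAIN] PC=2: NOP
Event 22 (EXEC): [MAIN] PC=3: NOP
Event 23 (EXEC): [MAIN] PC=4: NOP
Event 24 (EXEC): [MAIN] PC=5: INC 4 -> ACC=7
Event 25 (EXEC): [MAIN] PC=6: HALT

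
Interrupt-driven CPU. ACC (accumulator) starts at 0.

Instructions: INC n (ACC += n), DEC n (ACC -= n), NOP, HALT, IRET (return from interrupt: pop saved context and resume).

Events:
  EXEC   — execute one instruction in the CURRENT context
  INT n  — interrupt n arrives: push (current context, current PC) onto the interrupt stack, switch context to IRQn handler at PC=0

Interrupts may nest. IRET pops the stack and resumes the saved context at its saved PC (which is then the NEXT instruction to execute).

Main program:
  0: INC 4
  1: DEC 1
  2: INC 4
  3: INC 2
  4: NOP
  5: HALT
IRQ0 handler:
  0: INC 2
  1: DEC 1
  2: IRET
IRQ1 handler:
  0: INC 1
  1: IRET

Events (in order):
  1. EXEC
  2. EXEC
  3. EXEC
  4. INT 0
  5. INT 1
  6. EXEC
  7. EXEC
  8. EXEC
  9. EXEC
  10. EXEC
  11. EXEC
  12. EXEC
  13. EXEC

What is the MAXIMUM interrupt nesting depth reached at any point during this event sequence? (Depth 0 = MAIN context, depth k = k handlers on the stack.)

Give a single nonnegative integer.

Answer: 2

Derivation:
Event 1 (EXEC): [MAIN] PC=0: INC 4 -> ACC=4 [depth=0]
Event 2 (EXEC): [MAIN] PC=1: DEC 1 -> ACC=3 [depth=0]
Event 3 (EXEC): [MAIN] PC=2: INC 4 -> ACC=7 [depth=0]
Event 4 (INT 0): INT 0 arrives: push (MAIN, PC=3), enter IRQ0 at PC=0 (depth now 1) [depth=1]
Event 5 (INT 1): INT 1 arrives: push (IRQ0, PC=0), enter IRQ1 at PC=0 (depth now 2) [depth=2]
Event 6 (EXEC): [IRQ1] PC=0: INC 1 -> ACC=8 [depth=2]
Event 7 (EXEC): [IRQ1] PC=1: IRET -> resume IRQ0 at PC=0 (depth now 1) [depth=1]
Event 8 (EXEC): [IRQ0] PC=0: INC 2 -> ACC=10 [depth=1]
Event 9 (EXEC): [IRQ0] PC=1: DEC 1 -> ACC=9 [depth=1]
Event 10 (EXEC): [IRQ0] PC=2: IRET -> resume MAIN at PC=3 (depth now 0) [depth=0]
Event 11 (EXEC): [MAIN] PC=3: INC 2 -> ACC=11 [depth=0]
Event 12 (EXEC): [MAIN] PC=4: NOP [depth=0]
Event 13 (EXEC): [MAIN] PC=5: HALT [depth=0]
Max depth observed: 2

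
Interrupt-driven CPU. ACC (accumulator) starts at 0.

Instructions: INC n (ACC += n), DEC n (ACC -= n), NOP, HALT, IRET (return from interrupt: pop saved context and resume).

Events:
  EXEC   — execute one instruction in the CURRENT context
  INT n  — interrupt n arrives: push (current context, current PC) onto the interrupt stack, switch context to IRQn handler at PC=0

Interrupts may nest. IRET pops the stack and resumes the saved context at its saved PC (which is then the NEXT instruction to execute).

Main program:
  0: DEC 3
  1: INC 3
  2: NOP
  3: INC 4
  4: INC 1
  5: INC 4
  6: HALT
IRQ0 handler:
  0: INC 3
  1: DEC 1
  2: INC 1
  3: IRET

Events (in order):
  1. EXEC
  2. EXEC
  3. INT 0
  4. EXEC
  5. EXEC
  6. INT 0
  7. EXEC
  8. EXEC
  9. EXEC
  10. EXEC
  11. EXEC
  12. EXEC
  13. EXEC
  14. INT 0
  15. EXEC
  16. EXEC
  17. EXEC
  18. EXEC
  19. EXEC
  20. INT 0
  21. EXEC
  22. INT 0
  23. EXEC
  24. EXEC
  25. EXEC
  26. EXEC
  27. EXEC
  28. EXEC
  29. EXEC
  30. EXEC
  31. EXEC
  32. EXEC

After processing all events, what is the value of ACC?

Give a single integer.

Event 1 (EXEC): [MAIN] PC=0: DEC 3 -> ACC=-3
Event 2 (EXEC): [MAIN] PC=1: INC 3 -> ACC=0
Event 3 (INT 0): INT 0 arrives: push (MAIN, PC=2), enter IRQ0 at PC=0 (depth now 1)
Event 4 (EXEC): [IRQ0] PC=0: INC 3 -> ACC=3
Event 5 (EXEC): [IRQ0] PC=1: DEC 1 -> ACC=2
Event 6 (INT 0): INT 0 arrives: push (IRQ0, PC=2), enter IRQ0 at PC=0 (depth now 2)
Event 7 (EXEC): [IRQ0] PC=0: INC 3 -> ACC=5
Event 8 (EXEC): [IRQ0] PC=1: DEC 1 -> ACC=4
Event 9 (EXEC): [IRQ0] PC=2: INC 1 -> ACC=5
Event 10 (EXEC): [IRQ0] PC=3: IRET -> resume IRQ0 at PC=2 (depth now 1)
Event 11 (EXEC): [IRQ0] PC=2: INC 1 -> ACC=6
Event 12 (EXEC): [IRQ0] PC=3: IRET -> resume MAIN at PC=2 (depth now 0)
Event 13 (EXEC): [MAIN] PC=2: NOP
Event 14 (INT 0): INT 0 arrives: push (MAIN, PC=3), enter IRQ0 at PC=0 (depth now 1)
Event 15 (EXEC): [IRQ0] PC=0: INC 3 -> ACC=9
Event 16 (EXEC): [IRQ0] PC=1: DEC 1 -> ACC=8
Event 17 (EXEC): [IRQ0] PC=2: INC 1 -> ACC=9
Event 18 (EXEC): [IRQ0] PC=3: IRET -> resume MAIN at PC=3 (depth now 0)
Event 19 (EXEC): [MAIN] PC=3: INC 4 -> ACC=13
Event 20 (INT 0): INT 0 arrives: push (MAIN, PC=4), enter IRQ0 at PC=0 (depth now 1)
Event 21 (EXEC): [IRQ0] PC=0: INC 3 -> ACC=16
Event 22 (INT 0): INT 0 arrives: push (IRQ0, PC=1), enter IRQ0 at PC=0 (depth now 2)
Event 23 (EXEC): [IRQ0] PC=0: INC 3 -> ACC=19
Event 24 (EXEC): [IRQ0] PC=1: DEC 1 -> ACC=18
Event 25 (EXEC): [IRQ0] PC=2: INC 1 -> ACC=19
Event 26 (EXEC): [IRQ0] PC=3: IRET -> resume IRQ0 at PC=1 (depth now 1)
Event 27 (EXEC): [IRQ0] PC=1: DEC 1 -> ACC=18
Event 28 (EXEC): [IRQ0] PC=2: INC 1 -> ACC=19
Event 29 (EXEC): [IRQ0] PC=3: IRET -> resume MAIN at PC=4 (depth now 0)
Event 30 (EXEC): [MAIN] PC=4: INC 1 -> ACC=20
Event 31 (EXEC): [MAIN] PC=5: INC 4 -> ACC=24
Event 32 (EXEC): [MAIN] PC=6: HALT

Answer: 24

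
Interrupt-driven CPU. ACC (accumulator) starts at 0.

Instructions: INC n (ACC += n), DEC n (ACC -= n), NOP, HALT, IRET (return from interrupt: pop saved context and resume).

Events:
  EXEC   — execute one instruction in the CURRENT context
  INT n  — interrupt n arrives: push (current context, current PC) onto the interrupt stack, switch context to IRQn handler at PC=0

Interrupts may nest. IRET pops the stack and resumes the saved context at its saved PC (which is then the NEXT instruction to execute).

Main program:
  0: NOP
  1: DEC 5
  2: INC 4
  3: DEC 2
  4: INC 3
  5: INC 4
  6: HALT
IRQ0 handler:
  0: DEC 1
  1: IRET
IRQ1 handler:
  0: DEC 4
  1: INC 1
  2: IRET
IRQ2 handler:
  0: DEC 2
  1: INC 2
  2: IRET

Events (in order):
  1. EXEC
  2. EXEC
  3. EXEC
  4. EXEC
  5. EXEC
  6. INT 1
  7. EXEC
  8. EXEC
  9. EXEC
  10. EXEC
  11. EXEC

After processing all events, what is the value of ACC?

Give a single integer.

Event 1 (EXEC): [MAIN] PC=0: NOP
Event 2 (EXEC): [MAIN] PC=1: DEC 5 -> ACC=-5
Event 3 (EXEC): [MAIN] PC=2: INC 4 -> ACC=-1
Event 4 (EXEC): [MAIN] PC=3: DEC 2 -> ACC=-3
Event 5 (EXEC): [MAIN] PC=4: INC 3 -> ACC=0
Event 6 (INT 1): INT 1 arrives: push (MAIN, PC=5), enter IRQ1 at PC=0 (depth now 1)
Event 7 (EXEC): [IRQ1] PC=0: DEC 4 -> ACC=-4
Event 8 (EXEC): [IRQ1] PC=1: INC 1 -> ACC=-3
Event 9 (EXEC): [IRQ1] PC=2: IRET -> resume MAIN at PC=5 (depth now 0)
Event 10 (EXEC): [MAIN] PC=5: INC 4 -> ACC=1
Event 11 (EXEC): [MAIN] PC=6: HALT

Answer: 1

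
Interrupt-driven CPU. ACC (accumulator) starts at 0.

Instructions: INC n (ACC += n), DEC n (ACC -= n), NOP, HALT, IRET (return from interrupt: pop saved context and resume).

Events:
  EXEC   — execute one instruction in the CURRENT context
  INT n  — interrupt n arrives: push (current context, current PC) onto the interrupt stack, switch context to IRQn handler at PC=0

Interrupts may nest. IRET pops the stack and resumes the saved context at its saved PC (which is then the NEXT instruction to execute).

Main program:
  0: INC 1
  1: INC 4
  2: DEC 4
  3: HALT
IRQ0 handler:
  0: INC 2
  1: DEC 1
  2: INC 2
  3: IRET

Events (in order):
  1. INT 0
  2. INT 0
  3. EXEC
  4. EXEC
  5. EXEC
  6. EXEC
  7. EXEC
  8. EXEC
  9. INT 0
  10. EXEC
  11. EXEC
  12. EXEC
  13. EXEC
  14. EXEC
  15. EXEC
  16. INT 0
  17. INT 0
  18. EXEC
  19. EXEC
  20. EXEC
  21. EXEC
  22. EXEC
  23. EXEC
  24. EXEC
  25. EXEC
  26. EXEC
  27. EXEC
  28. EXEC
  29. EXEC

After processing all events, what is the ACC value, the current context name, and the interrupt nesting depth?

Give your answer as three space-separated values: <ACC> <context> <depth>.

Answer: 16 MAIN 0

Derivation:
Event 1 (INT 0): INT 0 arrives: push (MAIN, PC=0), enter IRQ0 at PC=0 (depth now 1)
Event 2 (INT 0): INT 0 arrives: push (IRQ0, PC=0), enter IRQ0 at PC=0 (depth now 2)
Event 3 (EXEC): [IRQ0] PC=0: INC 2 -> ACC=2
Event 4 (EXEC): [IRQ0] PC=1: DEC 1 -> ACC=1
Event 5 (EXEC): [IRQ0] PC=2: INC 2 -> ACC=3
Event 6 (EXEC): [IRQ0] PC=3: IRET -> resume IRQ0 at PC=0 (depth now 1)
Event 7 (EXEC): [IRQ0] PC=0: INC 2 -> ACC=5
Event 8 (EXEC): [IRQ0] PC=1: DEC 1 -> ACC=4
Event 9 (INT 0): INT 0 arrives: push (IRQ0, PC=2), enter IRQ0 at PC=0 (depth now 2)
Event 10 (EXEC): [IRQ0] PC=0: INC 2 -> ACC=6
Event 11 (EXEC): [IRQ0] PC=1: DEC 1 -> ACC=5
Event 12 (EXEC): [IRQ0] PC=2: INC 2 -> ACC=7
Event 13 (EXEC): [IRQ0] PC=3: IRET -> resume IRQ0 at PC=2 (depth now 1)
Event 14 (EXEC): [IRQ0] PC=2: INC 2 -> ACC=9
Event 15 (EXEC): [IRQ0] PC=3: IRET -> resume MAIN at PC=0 (depth now 0)
Event 16 (INT 0): INT 0 arrives: push (MAIN, PC=0), enter IRQ0 at PC=0 (depth now 1)
Event 17 (INT 0): INT 0 arrives: push (IRQ0, PC=0), enter IRQ0 at PC=0 (depth now 2)
Event 18 (EXEC): [IRQ0] PC=0: INC 2 -> ACC=11
Event 19 (EXEC): [IRQ0] PC=1: DEC 1 -> ACC=10
Event 20 (EXEC): [IRQ0] PC=2: INC 2 -> ACC=12
Event 21 (EXEC): [IRQ0] PC=3: IRET -> resume IRQ0 at PC=0 (depth now 1)
Event 22 (EXEC): [IRQ0] PC=0: INC 2 -> ACC=14
Event 23 (EXEC): [IRQ0] PC=1: DEC 1 -> ACC=13
Event 24 (EXEC): [IRQ0] PC=2: INC 2 -> ACC=15
Event 25 (EXEC): [IRQ0] PC=3: IRET -> resume MAIN at PC=0 (depth now 0)
Event 26 (EXEC): [MAIN] PC=0: INC 1 -> ACC=16
Event 27 (EXEC): [MAIN] PC=1: INC 4 -> ACC=20
Event 28 (EXEC): [MAIN] PC=2: DEC 4 -> ACC=16
Event 29 (EXEC): [MAIN] PC=3: HALT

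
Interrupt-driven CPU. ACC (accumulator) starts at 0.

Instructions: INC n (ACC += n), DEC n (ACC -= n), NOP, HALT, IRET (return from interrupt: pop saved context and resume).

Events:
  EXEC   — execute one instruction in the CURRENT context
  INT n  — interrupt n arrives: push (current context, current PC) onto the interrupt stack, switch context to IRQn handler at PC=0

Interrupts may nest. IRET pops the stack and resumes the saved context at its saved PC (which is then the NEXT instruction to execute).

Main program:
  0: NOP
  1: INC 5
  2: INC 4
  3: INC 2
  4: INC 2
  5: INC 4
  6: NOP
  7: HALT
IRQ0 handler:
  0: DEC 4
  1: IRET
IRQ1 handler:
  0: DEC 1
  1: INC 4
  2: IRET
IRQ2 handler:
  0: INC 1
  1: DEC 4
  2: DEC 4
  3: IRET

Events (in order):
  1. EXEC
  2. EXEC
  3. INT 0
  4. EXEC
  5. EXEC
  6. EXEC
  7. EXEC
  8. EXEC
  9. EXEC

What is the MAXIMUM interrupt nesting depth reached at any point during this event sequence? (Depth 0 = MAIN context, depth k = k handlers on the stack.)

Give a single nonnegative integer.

Event 1 (EXEC): [MAIN] PC=0: NOP [depth=0]
Event 2 (EXEC): [MAIN] PC=1: INC 5 -> ACC=5 [depth=0]
Event 3 (INT 0): INT 0 arrives: push (MAIN, PC=2), enter IRQ0 at PC=0 (depth now 1) [depth=1]
Event 4 (EXEC): [IRQ0] PC=0: DEC 4 -> ACC=1 [depth=1]
Event 5 (EXEC): [IRQ0] PC=1: IRET -> resume MAIN at PC=2 (depth now 0) [depth=0]
Event 6 (EXEC): [MAIN] PC=2: INC 4 -> ACC=5 [depth=0]
Event 7 (EXEC): [MAIN] PC=3: INC 2 -> ACC=7 [depth=0]
Event 8 (EXEC): [MAIN] PC=4: INC 2 -> ACC=9 [depth=0]
Event 9 (EXEC): [MAIN] PC=5: INC 4 -> ACC=13 [depth=0]
Max depth observed: 1

Answer: 1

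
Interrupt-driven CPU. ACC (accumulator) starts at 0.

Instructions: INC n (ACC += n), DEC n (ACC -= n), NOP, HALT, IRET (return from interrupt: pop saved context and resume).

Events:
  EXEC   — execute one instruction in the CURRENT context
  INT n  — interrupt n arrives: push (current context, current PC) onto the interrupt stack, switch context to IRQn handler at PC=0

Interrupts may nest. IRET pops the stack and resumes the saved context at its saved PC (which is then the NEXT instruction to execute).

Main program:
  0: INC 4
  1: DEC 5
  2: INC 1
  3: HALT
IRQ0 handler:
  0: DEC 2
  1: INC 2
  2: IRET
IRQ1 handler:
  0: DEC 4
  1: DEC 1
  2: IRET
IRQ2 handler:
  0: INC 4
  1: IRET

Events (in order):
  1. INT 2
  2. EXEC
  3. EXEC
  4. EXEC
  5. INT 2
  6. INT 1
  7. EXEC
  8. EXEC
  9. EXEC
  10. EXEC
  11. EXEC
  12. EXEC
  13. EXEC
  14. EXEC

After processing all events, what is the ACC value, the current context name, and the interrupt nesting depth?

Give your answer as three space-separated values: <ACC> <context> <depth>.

Event 1 (INT 2): INT 2 arrives: push (MAIN, PC=0), enter IRQ2 at PC=0 (depth now 1)
Event 2 (EXEC): [IRQ2] PC=0: INC 4 -> ACC=4
Event 3 (EXEC): [IRQ2] PC=1: IRET -> resume MAIN at PC=0 (depth now 0)
Event 4 (EXEC): [MAIN] PC=0: INC 4 -> ACC=8
Event 5 (INT 2): INT 2 arrives: push (MAIN, PC=1), enter IRQ2 at PC=0 (depth now 1)
Event 6 (INT 1): INT 1 arrives: push (IRQ2, PC=0), enter IRQ1 at PC=0 (depth now 2)
Event 7 (EXEC): [IRQ1] PC=0: DEC 4 -> ACC=4
Event 8 (EXEC): [IRQ1] PC=1: DEC 1 -> ACC=3
Event 9 (EXEC): [IRQ1] PC=2: IRET -> resume IRQ2 at PC=0 (depth now 1)
Event 10 (EXEC): [IRQ2] PC=0: INC 4 -> ACC=7
Event 11 (EXEC): [IRQ2] PC=1: IRET -> resume MAIN at PC=1 (depth now 0)
Event 12 (EXEC): [MAIN] PC=1: DEC 5 -> ACC=2
Event 13 (EXEC): [MAIN] PC=2: INC 1 -> ACC=3
Event 14 (EXEC): [MAIN] PC=3: HALT

Answer: 3 MAIN 0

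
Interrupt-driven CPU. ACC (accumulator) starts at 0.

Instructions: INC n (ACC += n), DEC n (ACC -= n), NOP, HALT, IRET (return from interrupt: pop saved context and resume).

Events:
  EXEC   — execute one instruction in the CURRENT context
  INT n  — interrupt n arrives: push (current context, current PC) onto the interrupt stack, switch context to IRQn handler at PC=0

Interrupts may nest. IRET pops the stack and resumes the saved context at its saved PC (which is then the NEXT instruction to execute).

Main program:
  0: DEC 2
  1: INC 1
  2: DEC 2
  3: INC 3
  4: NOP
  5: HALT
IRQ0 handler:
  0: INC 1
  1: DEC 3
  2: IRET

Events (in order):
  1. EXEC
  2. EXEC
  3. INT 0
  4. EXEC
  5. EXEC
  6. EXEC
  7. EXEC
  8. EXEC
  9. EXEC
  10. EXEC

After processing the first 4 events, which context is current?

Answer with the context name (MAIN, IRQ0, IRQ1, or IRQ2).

Answer: IRQ0

Derivation:
Event 1 (EXEC): [MAIN] PC=0: DEC 2 -> ACC=-2
Event 2 (EXEC): [MAIN] PC=1: INC 1 -> ACC=-1
Event 3 (INT 0): INT 0 arrives: push (MAIN, PC=2), enter IRQ0 at PC=0 (depth now 1)
Event 4 (EXEC): [IRQ0] PC=0: INC 1 -> ACC=0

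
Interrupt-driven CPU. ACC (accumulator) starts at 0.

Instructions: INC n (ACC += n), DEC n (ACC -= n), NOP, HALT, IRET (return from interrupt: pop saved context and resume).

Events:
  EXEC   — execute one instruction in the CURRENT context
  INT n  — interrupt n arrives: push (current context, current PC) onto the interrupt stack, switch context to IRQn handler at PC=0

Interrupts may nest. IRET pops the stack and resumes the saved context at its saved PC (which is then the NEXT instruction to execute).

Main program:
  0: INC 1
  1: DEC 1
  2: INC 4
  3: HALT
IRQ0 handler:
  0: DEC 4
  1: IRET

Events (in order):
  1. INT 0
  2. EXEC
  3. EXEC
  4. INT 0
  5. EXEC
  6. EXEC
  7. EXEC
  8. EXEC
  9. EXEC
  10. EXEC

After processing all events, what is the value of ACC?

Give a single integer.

Event 1 (INT 0): INT 0 arrives: push (MAIN, PC=0), enter IRQ0 at PC=0 (depth now 1)
Event 2 (EXEC): [IRQ0] PC=0: DEC 4 -> ACC=-4
Event 3 (EXEC): [IRQ0] PC=1: IRET -> resume MAIN at PC=0 (depth now 0)
Event 4 (INT 0): INT 0 arrives: push (MAIN, PC=0), enter IRQ0 at PC=0 (depth now 1)
Event 5 (EXEC): [IRQ0] PC=0: DEC 4 -> ACC=-8
Event 6 (EXEC): [IRQ0] PC=1: IRET -> resume MAIN at PC=0 (depth now 0)
Event 7 (EXEC): [MAIN] PC=0: INC 1 -> ACC=-7
Event 8 (EXEC): [MAIN] PC=1: DEC 1 -> ACC=-8
Event 9 (EXEC): [MAIN] PC=2: INC 4 -> ACC=-4
Event 10 (EXEC): [MAIN] PC=3: HALT

Answer: -4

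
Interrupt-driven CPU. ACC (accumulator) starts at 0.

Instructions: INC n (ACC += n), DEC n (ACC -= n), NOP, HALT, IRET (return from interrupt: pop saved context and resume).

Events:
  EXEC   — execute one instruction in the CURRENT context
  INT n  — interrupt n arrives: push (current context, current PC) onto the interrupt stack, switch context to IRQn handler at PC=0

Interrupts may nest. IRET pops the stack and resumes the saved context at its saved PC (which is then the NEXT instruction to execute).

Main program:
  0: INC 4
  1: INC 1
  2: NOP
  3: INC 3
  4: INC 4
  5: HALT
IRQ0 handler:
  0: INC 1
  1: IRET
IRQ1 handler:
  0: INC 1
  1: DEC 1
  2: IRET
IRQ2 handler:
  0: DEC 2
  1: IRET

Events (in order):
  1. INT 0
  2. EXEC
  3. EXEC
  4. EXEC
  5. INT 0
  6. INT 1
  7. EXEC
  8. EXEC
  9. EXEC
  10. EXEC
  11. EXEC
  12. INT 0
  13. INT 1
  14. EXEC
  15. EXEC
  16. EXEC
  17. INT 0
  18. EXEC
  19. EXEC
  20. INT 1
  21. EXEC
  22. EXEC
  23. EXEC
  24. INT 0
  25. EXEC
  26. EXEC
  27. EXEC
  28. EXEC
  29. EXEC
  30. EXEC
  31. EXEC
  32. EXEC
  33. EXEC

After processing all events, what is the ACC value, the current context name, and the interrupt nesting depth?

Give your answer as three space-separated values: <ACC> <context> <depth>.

Answer: 17 MAIN 0

Derivation:
Event 1 (INT 0): INT 0 arrives: push (MAIN, PC=0), enter IRQ0 at PC=0 (depth now 1)
Event 2 (EXEC): [IRQ0] PC=0: INC 1 -> ACC=1
Event 3 (EXEC): [IRQ0] PC=1: IRET -> resume MAIN at PC=0 (depth now 0)
Event 4 (EXEC): [MAIN] PC=0: INC 4 -> ACC=5
Event 5 (INT 0): INT 0 arrives: push (MAIN, PC=1), enter IRQ0 at PC=0 (depth now 1)
Event 6 (INT 1): INT 1 arrives: push (IRQ0, PC=0), enter IRQ1 at PC=0 (depth now 2)
Event 7 (EXEC): [IRQ1] PC=0: INC 1 -> ACC=6
Event 8 (EXEC): [IRQ1] PC=1: DEC 1 -> ACC=5
Event 9 (EXEC): [IRQ1] PC=2: IRET -> resume IRQ0 at PC=0 (depth now 1)
Event 10 (EXEC): [IRQ0] PC=0: INC 1 -> ACC=6
Event 11 (EXEC): [IRQ0] PC=1: IRET -> resume MAIN at PC=1 (depth now 0)
Event 12 (INT 0): INT 0 arrives: push (MAIN, PC=1), enter IRQ0 at PC=0 (depth now 1)
Event 13 (INT 1): INT 1 arrives: push (IRQ0, PC=0), enter IRQ1 at PC=0 (depth now 2)
Event 14 (EXEC): [IRQ1] PC=0: INC 1 -> ACC=7
Event 15 (EXEC): [IRQ1] PC=1: DEC 1 -> ACC=6
Event 16 (EXEC): [IRQ1] PC=2: IRET -> resume IRQ0 at PC=0 (depth now 1)
Event 17 (INT 0): INT 0 arrives: push (IRQ0, PC=0), enter IRQ0 at PC=0 (depth now 2)
Event 18 (EXEC): [IRQ0] PC=0: INC 1 -> ACC=7
Event 19 (EXEC): [IRQ0] PC=1: IRET -> resume IRQ0 at PC=0 (depth now 1)
Event 20 (INT 1): INT 1 arrives: push (IRQ0, PC=0), enter IRQ1 at PC=0 (depth now 2)
Event 21 (EXEC): [IRQ1] PC=0: INC 1 -> ACC=8
Event 22 (EXEC): [IRQ1] PC=1: DEC 1 -> ACC=7
Event 23 (EXEC): [IRQ1] PC=2: IRET -> resume IRQ0 at PC=0 (depth now 1)
Event 24 (INT 0): INT 0 arrives: push (IRQ0, PC=0), enter IRQ0 at PC=0 (depth now 2)
Event 25 (EXEC): [IRQ0] PC=0: INC 1 -> ACC=8
Event 26 (EXEC): [IRQ0] PC=1: IRET -> resume IRQ0 at PC=0 (depth now 1)
Event 27 (EXEC): [IRQ0] PC=0: INC 1 -> ACC=9
Event 28 (EXEC): [IRQ0] PC=1: IRET -> resume MAIN at PC=1 (depth now 0)
Event 29 (EXEC): [MAIN] PC=1: INC 1 -> ACC=10
Event 30 (EXEC): [MAIN] PC=2: NOP
Event 31 (EXEC): [MAIN] PC=3: INC 3 -> ACC=13
Event 32 (EXEC): [MAIN] PC=4: INC 4 -> ACC=17
Event 33 (EXEC): [MAIN] PC=5: HALT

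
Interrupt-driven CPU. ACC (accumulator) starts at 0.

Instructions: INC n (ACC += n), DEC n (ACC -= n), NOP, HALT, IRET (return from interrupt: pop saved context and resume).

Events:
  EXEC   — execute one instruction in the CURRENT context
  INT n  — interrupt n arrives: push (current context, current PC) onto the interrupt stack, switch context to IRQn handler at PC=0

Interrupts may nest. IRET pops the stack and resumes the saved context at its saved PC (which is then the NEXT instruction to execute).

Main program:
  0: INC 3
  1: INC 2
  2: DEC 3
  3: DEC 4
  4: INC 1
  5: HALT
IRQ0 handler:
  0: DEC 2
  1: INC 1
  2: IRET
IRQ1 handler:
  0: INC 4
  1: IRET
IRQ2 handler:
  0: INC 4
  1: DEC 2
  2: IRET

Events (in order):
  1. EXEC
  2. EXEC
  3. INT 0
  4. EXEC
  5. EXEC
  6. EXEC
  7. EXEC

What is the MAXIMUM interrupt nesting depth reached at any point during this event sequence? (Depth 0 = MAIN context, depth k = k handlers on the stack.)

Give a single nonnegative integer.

Event 1 (EXEC): [MAIN] PC=0: INC 3 -> ACC=3 [depth=0]
Event 2 (EXEC): [MAIN] PC=1: INC 2 -> ACC=5 [depth=0]
Event 3 (INT 0): INT 0 arrives: push (MAIN, PC=2), enter IRQ0 at PC=0 (depth now 1) [depth=1]
Event 4 (EXEC): [IRQ0] PC=0: DEC 2 -> ACC=3 [depth=1]
Event 5 (EXEC): [IRQ0] PC=1: INC 1 -> ACC=4 [depth=1]
Event 6 (EXEC): [IRQ0] PC=2: IRET -> resume MAIN at PC=2 (depth now 0) [depth=0]
Event 7 (EXEC): [MAIN] PC=2: DEC 3 -> ACC=1 [depth=0]
Max depth observed: 1

Answer: 1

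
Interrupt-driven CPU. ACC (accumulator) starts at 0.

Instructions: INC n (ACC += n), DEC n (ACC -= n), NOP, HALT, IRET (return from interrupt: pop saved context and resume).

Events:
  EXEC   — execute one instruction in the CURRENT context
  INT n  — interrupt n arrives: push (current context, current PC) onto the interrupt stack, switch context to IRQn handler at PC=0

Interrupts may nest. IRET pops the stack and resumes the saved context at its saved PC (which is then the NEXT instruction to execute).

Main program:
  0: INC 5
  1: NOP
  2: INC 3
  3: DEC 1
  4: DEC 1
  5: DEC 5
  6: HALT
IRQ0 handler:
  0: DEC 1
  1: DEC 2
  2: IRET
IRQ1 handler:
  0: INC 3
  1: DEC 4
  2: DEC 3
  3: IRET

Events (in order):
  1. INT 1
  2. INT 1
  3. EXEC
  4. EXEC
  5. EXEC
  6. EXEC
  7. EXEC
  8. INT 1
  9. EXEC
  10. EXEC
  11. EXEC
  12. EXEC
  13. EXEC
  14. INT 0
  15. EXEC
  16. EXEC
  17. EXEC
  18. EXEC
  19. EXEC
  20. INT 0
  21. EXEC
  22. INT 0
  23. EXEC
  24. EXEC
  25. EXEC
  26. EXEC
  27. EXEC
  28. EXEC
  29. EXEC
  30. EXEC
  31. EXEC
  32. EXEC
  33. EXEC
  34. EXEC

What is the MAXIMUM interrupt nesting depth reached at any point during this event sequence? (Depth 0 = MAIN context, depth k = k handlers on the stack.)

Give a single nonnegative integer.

Event 1 (INT 1): INT 1 arrives: push (MAIN, PC=0), enter IRQ1 at PC=0 (depth now 1) [depth=1]
Event 2 (INT 1): INT 1 arrives: push (IRQ1, PC=0), enter IRQ1 at PC=0 (depth now 2) [depth=2]
Event 3 (EXEC): [IRQ1] PC=0: INC 3 -> ACC=3 [depth=2]
Event 4 (EXEC): [IRQ1] PC=1: DEC 4 -> ACC=-1 [depth=2]
Event 5 (EXEC): [IRQ1] PC=2: DEC 3 -> ACC=-4 [depth=2]
Event 6 (EXEC): [IRQ1] PC=3: IRET -> resume IRQ1 at PC=0 (depth now 1) [depth=1]
Event 7 (EXEC): [IRQ1] PC=0: INC 3 -> ACC=-1 [depth=1]
Event 8 (INT 1): INT 1 arrives: push (IRQ1, PC=1), enter IRQ1 at PC=0 (depth now 2) [depth=2]
Event 9 (EXEC): [IRQ1] PC=0: INC 3 -> ACC=2 [depth=2]
Event 10 (EXEC): [IRQ1] PC=1: DEC 4 -> ACC=-2 [depth=2]
Event 11 (EXEC): [IRQ1] PC=2: DEC 3 -> ACC=-5 [depth=2]
Event 12 (EXEC): [IRQ1] PC=3: IRET -> resume IRQ1 at PC=1 (depth now 1) [depth=1]
Event 13 (EXEC): [IRQ1] PC=1: DEC 4 -> ACC=-9 [depth=1]
Event 14 (INT 0): INT 0 arrives: push (IRQ1, PC=2), enter IRQ0 at PC=0 (depth now 2) [depth=2]
Event 15 (EXEC): [IRQ0] PC=0: DEC 1 -> ACC=-10 [depth=2]
Event 16 (EXEC): [IRQ0] PC=1: DEC 2 -> ACC=-12 [depth=2]
Event 17 (EXEC): [IRQ0] PC=2: IRET -> resume IRQ1 at PC=2 (depth now 1) [depth=1]
Event 18 (EXEC): [IRQ1] PC=2: DEC 3 -> ACC=-15 [depth=1]
Event 19 (EXEC): [IRQ1] PC=3: IRET -> resume MAIN at PC=0 (depth now 0) [depth=0]
Event 20 (INT 0): INT 0 arrives: push (MAIN, PC=0), enter IRQ0 at PC=0 (depth now 1) [depth=1]
Event 21 (EXEC): [IRQ0] PC=0: DEC 1 -> ACC=-16 [depth=1]
Event 22 (INT 0): INT 0 arrives: push (IRQ0, PC=1), enter IRQ0 at PC=0 (depth now 2) [depth=2]
Event 23 (EXEC): [IRQ0] PC=0: DEC 1 -> ACC=-17 [depth=2]
Event 24 (EXEC): [IRQ0] PC=1: DEC 2 -> ACC=-19 [depth=2]
Event 25 (EXEC): [IRQ0] PC=2: IRET -> resume IRQ0 at PC=1 (depth now 1) [depth=1]
Event 26 (EXEC): [IRQ0] PC=1: DEC 2 -> ACC=-21 [depth=1]
Event 27 (EXEC): [IRQ0] PC=2: IRET -> resume MAIN at PC=0 (depth now 0) [depth=0]
Event 28 (EXEC): [MAIN] PC=0: INC 5 -> ACC=-16 [depth=0]
Event 29 (EXEC): [MAIN] PC=1: NOP [depth=0]
Event 30 (EXEC): [MAIN] PC=2: INC 3 -> ACC=-13 [depth=0]
Event 31 (EXEC): [MAIN] PC=3: DEC 1 -> ACC=-14 [depth=0]
Event 32 (EXEC): [MAIN] PC=4: DEC 1 -> ACC=-15 [depth=0]
Event 33 (EXEC): [MAIN] PC=5: DEC 5 -> ACC=-20 [depth=0]
Event 34 (EXEC): [MAIN] PC=6: HALT [depth=0]
Max depth observed: 2

Answer: 2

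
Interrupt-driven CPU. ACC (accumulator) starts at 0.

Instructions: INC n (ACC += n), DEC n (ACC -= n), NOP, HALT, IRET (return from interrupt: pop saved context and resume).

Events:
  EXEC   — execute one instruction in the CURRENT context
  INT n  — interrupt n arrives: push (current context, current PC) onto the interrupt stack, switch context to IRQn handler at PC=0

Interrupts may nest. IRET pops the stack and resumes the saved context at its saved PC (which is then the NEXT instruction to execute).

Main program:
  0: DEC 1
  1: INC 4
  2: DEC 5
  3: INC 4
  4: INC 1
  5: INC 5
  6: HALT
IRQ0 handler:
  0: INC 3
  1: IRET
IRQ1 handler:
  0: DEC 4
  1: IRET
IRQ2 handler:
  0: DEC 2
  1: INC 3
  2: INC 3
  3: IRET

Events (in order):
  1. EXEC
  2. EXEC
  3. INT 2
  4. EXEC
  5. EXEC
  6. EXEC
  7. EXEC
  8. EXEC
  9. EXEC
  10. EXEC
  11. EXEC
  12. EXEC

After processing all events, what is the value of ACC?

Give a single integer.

Answer: 12

Derivation:
Event 1 (EXEC): [MAIN] PC=0: DEC 1 -> ACC=-1
Event 2 (EXEC): [MAIN] PC=1: INC 4 -> ACC=3
Event 3 (INT 2): INT 2 arrives: push (MAIN, PC=2), enter IRQ2 at PC=0 (depth now 1)
Event 4 (EXEC): [IRQ2] PC=0: DEC 2 -> ACC=1
Event 5 (EXEC): [IRQ2] PC=1: INC 3 -> ACC=4
Event 6 (EXEC): [IRQ2] PC=2: INC 3 -> ACC=7
Event 7 (EXEC): [IRQ2] PC=3: IRET -> resume MAIN at PC=2 (depth now 0)
Event 8 (EXEC): [MAIN] PC=2: DEC 5 -> ACC=2
Event 9 (EXEC): [MAIN] PC=3: INC 4 -> ACC=6
Event 10 (EXEC): [MAIN] PC=4: INC 1 -> ACC=7
Event 11 (EXEC): [MAIN] PC=5: INC 5 -> ACC=12
Event 12 (EXEC): [MAIN] PC=6: HALT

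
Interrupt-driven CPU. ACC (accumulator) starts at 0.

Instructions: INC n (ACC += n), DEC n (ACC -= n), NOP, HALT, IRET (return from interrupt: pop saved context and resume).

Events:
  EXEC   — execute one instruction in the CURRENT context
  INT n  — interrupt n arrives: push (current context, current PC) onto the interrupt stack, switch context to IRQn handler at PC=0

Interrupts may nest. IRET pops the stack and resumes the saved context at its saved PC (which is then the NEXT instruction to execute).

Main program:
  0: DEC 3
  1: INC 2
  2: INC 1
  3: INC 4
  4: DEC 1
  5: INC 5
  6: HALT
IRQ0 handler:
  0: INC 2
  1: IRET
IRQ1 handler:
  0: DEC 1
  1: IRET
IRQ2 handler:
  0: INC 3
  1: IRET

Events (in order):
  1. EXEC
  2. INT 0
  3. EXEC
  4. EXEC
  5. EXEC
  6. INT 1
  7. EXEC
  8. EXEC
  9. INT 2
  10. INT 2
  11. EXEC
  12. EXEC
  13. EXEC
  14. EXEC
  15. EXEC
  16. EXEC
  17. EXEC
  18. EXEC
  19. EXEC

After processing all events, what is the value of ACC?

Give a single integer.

Event 1 (EXEC): [MAIN] PC=0: DEC 3 -> ACC=-3
Event 2 (INT 0): INT 0 arrives: push (MAIN, PC=1), enter IRQ0 at PC=0 (depth now 1)
Event 3 (EXEC): [IRQ0] PC=0: INC 2 -> ACC=-1
Event 4 (EXEC): [IRQ0] PC=1: IRET -> resume MAIN at PC=1 (depth now 0)
Event 5 (EXEC): [MAIN] PC=1: INC 2 -> ACC=1
Event 6 (INT 1): INT 1 arrives: push (MAIN, PC=2), enter IRQ1 at PC=0 (depth now 1)
Event 7 (EXEC): [IRQ1] PC=0: DEC 1 -> ACC=0
Event 8 (EXEC): [IRQ1] PC=1: IRET -> resume MAIN at PC=2 (depth now 0)
Event 9 (INT 2): INT 2 arrives: push (MAIN, PC=2), enter IRQ2 at PC=0 (depth now 1)
Event 10 (INT 2): INT 2 arrives: push (IRQ2, PC=0), enter IRQ2 at PC=0 (depth now 2)
Event 11 (EXEC): [IRQ2] PC=0: INC 3 -> ACC=3
Event 12 (EXEC): [IRQ2] PC=1: IRET -> resume IRQ2 at PC=0 (depth now 1)
Event 13 (EXEC): [IRQ2] PC=0: INC 3 -> ACC=6
Event 14 (EXEC): [IRQ2] PC=1: IRET -> resume MAIN at PC=2 (depth now 0)
Event 15 (EXEC): [MAIN] PC=2: INC 1 -> ACC=7
Event 16 (EXEC): [MAIN] PC=3: INC 4 -> ACC=11
Event 17 (EXEC): [MAIN] PC=4: DEC 1 -> ACC=10
Event 18 (EXEC): [MAIN] PC=5: INC 5 -> ACC=15
Event 19 (EXEC): [MAIN] PC=6: HALT

Answer: 15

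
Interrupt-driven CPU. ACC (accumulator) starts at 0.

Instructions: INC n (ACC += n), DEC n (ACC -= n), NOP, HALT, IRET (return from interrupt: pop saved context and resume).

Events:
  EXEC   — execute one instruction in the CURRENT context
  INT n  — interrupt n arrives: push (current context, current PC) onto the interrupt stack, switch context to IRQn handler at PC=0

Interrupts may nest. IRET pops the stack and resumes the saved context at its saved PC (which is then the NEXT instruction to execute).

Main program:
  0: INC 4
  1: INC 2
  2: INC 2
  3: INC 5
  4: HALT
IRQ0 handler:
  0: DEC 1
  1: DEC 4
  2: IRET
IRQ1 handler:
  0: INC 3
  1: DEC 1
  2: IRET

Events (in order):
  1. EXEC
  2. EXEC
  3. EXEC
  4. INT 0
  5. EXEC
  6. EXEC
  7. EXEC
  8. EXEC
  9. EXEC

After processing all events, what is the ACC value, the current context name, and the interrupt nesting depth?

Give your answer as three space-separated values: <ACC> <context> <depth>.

Answer: 8 MAIN 0

Derivation:
Event 1 (EXEC): [MAIN] PC=0: INC 4 -> ACC=4
Event 2 (EXEC): [MAIN] PC=1: INC 2 -> ACC=6
Event 3 (EXEC): [MAIN] PC=2: INC 2 -> ACC=8
Event 4 (INT 0): INT 0 arrives: push (MAIN, PC=3), enter IRQ0 at PC=0 (depth now 1)
Event 5 (EXEC): [IRQ0] PC=0: DEC 1 -> ACC=7
Event 6 (EXEC): [IRQ0] PC=1: DEC 4 -> ACC=3
Event 7 (EXEC): [IRQ0] PC=2: IRET -> resume MAIN at PC=3 (depth now 0)
Event 8 (EXEC): [MAIN] PC=3: INC 5 -> ACC=8
Event 9 (EXEC): [MAIN] PC=4: HALT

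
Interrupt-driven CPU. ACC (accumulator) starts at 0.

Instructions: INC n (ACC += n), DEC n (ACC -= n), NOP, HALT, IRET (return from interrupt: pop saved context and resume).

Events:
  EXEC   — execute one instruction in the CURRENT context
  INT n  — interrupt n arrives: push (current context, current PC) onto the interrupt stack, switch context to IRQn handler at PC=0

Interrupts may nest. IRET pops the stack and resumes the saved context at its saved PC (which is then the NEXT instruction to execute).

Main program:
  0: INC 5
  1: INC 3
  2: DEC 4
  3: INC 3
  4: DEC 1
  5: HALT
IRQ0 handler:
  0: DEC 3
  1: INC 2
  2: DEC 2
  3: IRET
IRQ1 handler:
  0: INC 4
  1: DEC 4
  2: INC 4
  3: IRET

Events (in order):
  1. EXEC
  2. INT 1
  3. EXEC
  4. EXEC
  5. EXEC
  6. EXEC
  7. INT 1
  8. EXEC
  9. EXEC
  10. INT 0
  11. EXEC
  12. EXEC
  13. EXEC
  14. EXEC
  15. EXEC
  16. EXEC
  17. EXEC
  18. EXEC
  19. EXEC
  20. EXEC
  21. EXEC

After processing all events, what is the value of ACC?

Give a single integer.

Event 1 (EXEC): [MAIN] PC=0: INC 5 -> ACC=5
Event 2 (INT 1): INT 1 arrives: push (MAIN, PC=1), enter IRQ1 at PC=0 (depth now 1)
Event 3 (EXEC): [IRQ1] PC=0: INC 4 -> ACC=9
Event 4 (EXEC): [IRQ1] PC=1: DEC 4 -> ACC=5
Event 5 (EXEC): [IRQ1] PC=2: INC 4 -> ACC=9
Event 6 (EXEC): [IRQ1] PC=3: IRET -> resume MAIN at PC=1 (depth now 0)
Event 7 (INT 1): INT 1 arrives: push (MAIN, PC=1), enter IRQ1 at PC=0 (depth now 1)
Event 8 (EXEC): [IRQ1] PC=0: INC 4 -> ACC=13
Event 9 (EXEC): [IRQ1] PC=1: DEC 4 -> ACC=9
Event 10 (INT 0): INT 0 arrives: push (IRQ1, PC=2), enter IRQ0 at PC=0 (depth now 2)
Event 11 (EXEC): [IRQ0] PC=0: DEC 3 -> ACC=6
Event 12 (EXEC): [IRQ0] PC=1: INC 2 -> ACC=8
Event 13 (EXEC): [IRQ0] PC=2: DEC 2 -> ACC=6
Event 14 (EXEC): [IRQ0] PC=3: IRET -> resume IRQ1 at PC=2 (depth now 1)
Event 15 (EXEC): [IRQ1] PC=2: INC 4 -> ACC=10
Event 16 (EXEC): [IRQ1] PC=3: IRET -> resume MAIN at PC=1 (depth now 0)
Event 17 (EXEC): [MAIN] PC=1: INC 3 -> ACC=13
Event 18 (EXEC): [MAIN] PC=2: DEC 4 -> ACC=9
Event 19 (EXEC): [MAIN] PC=3: INC 3 -> ACC=12
Event 20 (EXEC): [MAIN] PC=4: DEC 1 -> ACC=11
Event 21 (EXEC): [MAIN] PC=5: HALT

Answer: 11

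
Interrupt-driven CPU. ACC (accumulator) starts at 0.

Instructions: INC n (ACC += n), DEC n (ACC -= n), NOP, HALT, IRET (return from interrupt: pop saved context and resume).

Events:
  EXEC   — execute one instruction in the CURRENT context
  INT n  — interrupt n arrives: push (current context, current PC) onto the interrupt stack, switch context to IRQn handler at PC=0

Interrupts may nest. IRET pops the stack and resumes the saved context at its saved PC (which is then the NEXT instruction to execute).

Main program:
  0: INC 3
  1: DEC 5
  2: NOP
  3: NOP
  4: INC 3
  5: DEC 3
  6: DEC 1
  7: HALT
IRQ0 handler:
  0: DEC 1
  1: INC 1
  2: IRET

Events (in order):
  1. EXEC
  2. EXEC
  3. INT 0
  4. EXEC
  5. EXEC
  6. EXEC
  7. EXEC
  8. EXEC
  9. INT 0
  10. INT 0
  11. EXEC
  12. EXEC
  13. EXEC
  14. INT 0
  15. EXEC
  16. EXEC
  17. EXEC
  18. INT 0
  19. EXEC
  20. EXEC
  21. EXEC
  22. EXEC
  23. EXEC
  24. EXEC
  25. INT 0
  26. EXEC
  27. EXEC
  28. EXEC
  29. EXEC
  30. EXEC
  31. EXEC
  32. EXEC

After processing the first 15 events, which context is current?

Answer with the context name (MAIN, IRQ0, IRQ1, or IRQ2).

Answer: IRQ0

Derivation:
Event 1 (EXEC): [MAIN] PC=0: INC 3 -> ACC=3
Event 2 (EXEC): [MAIN] PC=1: DEC 5 -> ACC=-2
Event 3 (INT 0): INT 0 arrives: push (MAIN, PC=2), enter IRQ0 at PC=0 (depth now 1)
Event 4 (EXEC): [IRQ0] PC=0: DEC 1 -> ACC=-3
Event 5 (EXEC): [IRQ0] PC=1: INC 1 -> ACC=-2
Event 6 (EXEC): [IRQ0] PC=2: IRET -> resume MAIN at PC=2 (depth now 0)
Event 7 (EXEC): [MAIN] PC=2: NOP
Event 8 (EXEC): [MAIN] PC=3: NOP
Event 9 (INT 0): INT 0 arrives: push (MAIN, PC=4), enter IRQ0 at PC=0 (depth now 1)
Event 10 (INT 0): INT 0 arrives: push (IRQ0, PC=0), enter IRQ0 at PC=0 (depth now 2)
Event 11 (EXEC): [IRQ0] PC=0: DEC 1 -> ACC=-3
Event 12 (EXEC): [IRQ0] PC=1: INC 1 -> ACC=-2
Event 13 (EXEC): [IRQ0] PC=2: IRET -> resume IRQ0 at PC=0 (depth now 1)
Event 14 (INT 0): INT 0 arrives: push (IRQ0, PC=0), enter IRQ0 at PC=0 (depth now 2)
Event 15 (EXEC): [IRQ0] PC=0: DEC 1 -> ACC=-3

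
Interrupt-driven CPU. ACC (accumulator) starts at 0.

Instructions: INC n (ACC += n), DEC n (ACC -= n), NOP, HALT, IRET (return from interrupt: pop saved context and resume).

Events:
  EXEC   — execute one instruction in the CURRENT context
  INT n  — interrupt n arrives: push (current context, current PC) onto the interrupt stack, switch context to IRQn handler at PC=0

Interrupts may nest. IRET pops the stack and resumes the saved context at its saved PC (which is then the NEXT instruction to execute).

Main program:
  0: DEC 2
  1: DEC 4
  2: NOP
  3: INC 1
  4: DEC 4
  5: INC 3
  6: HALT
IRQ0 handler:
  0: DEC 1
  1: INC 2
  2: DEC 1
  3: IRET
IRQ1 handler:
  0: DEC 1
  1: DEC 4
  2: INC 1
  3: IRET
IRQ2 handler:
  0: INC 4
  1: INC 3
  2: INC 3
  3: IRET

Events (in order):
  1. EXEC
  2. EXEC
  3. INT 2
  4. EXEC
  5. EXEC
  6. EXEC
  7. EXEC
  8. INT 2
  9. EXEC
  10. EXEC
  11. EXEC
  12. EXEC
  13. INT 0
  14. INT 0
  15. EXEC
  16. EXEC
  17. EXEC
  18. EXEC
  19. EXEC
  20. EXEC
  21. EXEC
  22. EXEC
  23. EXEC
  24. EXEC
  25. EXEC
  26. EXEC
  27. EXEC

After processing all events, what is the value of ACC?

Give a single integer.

Answer: 14

Derivation:
Event 1 (EXEC): [MAIN] PC=0: DEC 2 -> ACC=-2
Event 2 (EXEC): [MAIN] PC=1: DEC 4 -> ACC=-6
Event 3 (INT 2): INT 2 arrives: push (MAIN, PC=2), enter IRQ2 at PC=0 (depth now 1)
Event 4 (EXEC): [IRQ2] PC=0: INC 4 -> ACC=-2
Event 5 (EXEC): [IRQ2] PC=1: INC 3 -> ACC=1
Event 6 (EXEC): [IRQ2] PC=2: INC 3 -> ACC=4
Event 7 (EXEC): [IRQ2] PC=3: IRET -> resume MAIN at PC=2 (depth now 0)
Event 8 (INT 2): INT 2 arrives: push (MAIN, PC=2), enter IRQ2 at PC=0 (depth now 1)
Event 9 (EXEC): [IRQ2] PC=0: INC 4 -> ACC=8
Event 10 (EXEC): [IRQ2] PC=1: INC 3 -> ACC=11
Event 11 (EXEC): [IRQ2] PC=2: INC 3 -> ACC=14
Event 12 (EXEC): [IRQ2] PC=3: IRET -> resume MAIN at PC=2 (depth now 0)
Event 13 (INT 0): INT 0 arrives: push (MAIN, PC=2), enter IRQ0 at PC=0 (depth now 1)
Event 14 (INT 0): INT 0 arrives: push (IRQ0, PC=0), enter IRQ0 at PC=0 (depth now 2)
Event 15 (EXEC): [IRQ0] PC=0: DEC 1 -> ACC=13
Event 16 (EXEC): [IRQ0] PC=1: INC 2 -> ACC=15
Event 17 (EXEC): [IRQ0] PC=2: DEC 1 -> ACC=14
Event 18 (EXEC): [IRQ0] PC=3: IRET -> resume IRQ0 at PC=0 (depth now 1)
Event 19 (EXEC): [IRQ0] PC=0: DEC 1 -> ACC=13
Event 20 (EXEC): [IRQ0] PC=1: INC 2 -> ACC=15
Event 21 (EXEC): [IRQ0] PC=2: DEC 1 -> ACC=14
Event 22 (EXEC): [IRQ0] PC=3: IRET -> resume MAIN at PC=2 (depth now 0)
Event 23 (EXEC): [MAIN] PC=2: NOP
Event 24 (EXEC): [MAIN] PC=3: INC 1 -> ACC=15
Event 25 (EXEC): [MAIN] PC=4: DEC 4 -> ACC=11
Event 26 (EXEC): [MAIN] PC=5: INC 3 -> ACC=14
Event 27 (EXEC): [MAIN] PC=6: HALT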